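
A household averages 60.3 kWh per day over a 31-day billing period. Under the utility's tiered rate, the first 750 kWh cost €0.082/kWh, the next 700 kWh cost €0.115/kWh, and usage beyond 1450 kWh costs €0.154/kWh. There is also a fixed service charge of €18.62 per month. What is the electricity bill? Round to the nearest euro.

Usage = 60.3 kWh/day × 31 days = 1869.3 kWh
First 750 kWh × €0.082 = €61.50
Next 700 kWh × €0.115 = €80.50
Remaining 419.3 kWh × €0.154 = €64.57
Energy charge = €206.57; + service €18.62 = €225.19 ≈ €225

€225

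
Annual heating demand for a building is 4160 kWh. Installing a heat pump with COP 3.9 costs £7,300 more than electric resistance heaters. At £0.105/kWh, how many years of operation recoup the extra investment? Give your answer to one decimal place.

Resistance: 4160 kWh × £0.105 = £436.80/yr
Heat pump: 4160 / 3.9 = 1067 kWh in → × £0.105 = £112.00/yr
Annual savings = £324.80
Payback = £7,300 / £324.80 = 22.5 years

22.5 years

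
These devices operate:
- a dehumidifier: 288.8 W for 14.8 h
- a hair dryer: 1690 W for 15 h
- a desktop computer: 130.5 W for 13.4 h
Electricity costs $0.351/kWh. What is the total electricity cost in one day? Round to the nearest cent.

dehumidifier: 288.8 W × 14.8 h = 4,274 Wh = 4.274 kWh
hair dryer: 1690 W × 15 h = 25,350 Wh = 25.35 kWh
desktop computer: 130.5 W × 13.4 h = 1,749 Wh = 1.749 kWh
Total energy = 4.274 + 25.35 + 1.749 = 31.37 kWh
Cost = 31.37 kWh × $0.351 = $11.01

$11.01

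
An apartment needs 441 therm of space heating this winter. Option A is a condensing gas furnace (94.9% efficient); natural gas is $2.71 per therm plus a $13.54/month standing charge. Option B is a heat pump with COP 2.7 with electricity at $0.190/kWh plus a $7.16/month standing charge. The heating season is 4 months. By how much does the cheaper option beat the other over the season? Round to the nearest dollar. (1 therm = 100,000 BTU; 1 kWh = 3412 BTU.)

Heat load = 441 therm × 100,000 = 44,100,000 BTU
Gas: input = 44,100,000 / 0.949 = 46,469,968 BTU = 464.7 therm → 464.7 × $2.71 = $1,259.34; + 4 × $13.54 standing = $1,313.50
Heat pump: 44,100,000 BTU / 3412 = 12,920 kWh heat; / 2.7 = 4,787 kWh in → × $0.190 = $909.53; + 4 × $7.16 standing = $938.17
Difference = |$1,313.50 − $938.17| = $375.32 ≈ $375

$375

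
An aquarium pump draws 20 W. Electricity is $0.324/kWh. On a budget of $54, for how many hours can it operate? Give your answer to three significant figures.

8330 h

Energy budget = $54 / $0.324 per kWh = 166.7 kWh = 166,667 Wh
Runtime = 166,667 Wh / 20 W = 8,333 h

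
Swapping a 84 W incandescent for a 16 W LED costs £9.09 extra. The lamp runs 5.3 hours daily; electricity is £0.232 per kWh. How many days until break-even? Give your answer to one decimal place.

Power saved = 84 − 16 = 68 W
Daily energy saved = 68 W × 5.3 h = 360.4 Wh = 0.3604 kWh
Daily savings = 0.3604 × £0.232 = £0.0836
Payback = £9.09 / £0.0836 per day = 108.7 days

108.7 days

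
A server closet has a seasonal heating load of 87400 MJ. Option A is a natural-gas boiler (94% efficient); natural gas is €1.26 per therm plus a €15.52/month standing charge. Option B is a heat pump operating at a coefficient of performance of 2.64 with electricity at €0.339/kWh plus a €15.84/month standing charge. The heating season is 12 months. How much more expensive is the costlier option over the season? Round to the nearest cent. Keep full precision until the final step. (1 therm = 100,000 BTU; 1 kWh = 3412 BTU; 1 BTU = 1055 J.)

€2011.17

Heat load = 87400 MJ = 87,400,000,000 J / 1055 = 82,843,602 BTU
Gas: input = 82,843,602 / 0.94 = 88,131,491 BTU = 881.3 therm → 881.3 × €1.26 = €1,110.46; + 12 × €15.52 standing = €1,296.70
Heat pump: 82,843,602 BTU / 3412 = 24,280 kWh heat; / 2.64 = 9,197 kWh in → × €0.339 = €3,117.78; + 12 × €15.84 standing = €3,307.86
Difference = |€1,296.70 − €3,307.86| = €2,011.17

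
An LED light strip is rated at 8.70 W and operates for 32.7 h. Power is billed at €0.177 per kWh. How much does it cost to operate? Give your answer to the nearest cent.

Energy = 8.70 W × 32.7 h = 284 Wh = 0.2845 kWh
Cost = 0.2845 kWh × €0.177/kWh = €0.05

€0.05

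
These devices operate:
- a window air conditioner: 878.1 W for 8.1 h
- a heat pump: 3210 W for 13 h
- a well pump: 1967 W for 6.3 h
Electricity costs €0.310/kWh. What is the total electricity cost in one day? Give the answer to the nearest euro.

€19

window air conditioner: 878.1 W × 8.1 h = 7,113 Wh = 7.113 kWh
heat pump: 3210 W × 13 h = 41,730 Wh = 41.73 kWh
well pump: 1967 W × 6.3 h = 12,392 Wh = 12.39 kWh
Total energy = 7.113 + 41.73 + 12.39 = 61.23 kWh
Cost = 61.23 kWh × €0.310 = €18.98 ≈ €19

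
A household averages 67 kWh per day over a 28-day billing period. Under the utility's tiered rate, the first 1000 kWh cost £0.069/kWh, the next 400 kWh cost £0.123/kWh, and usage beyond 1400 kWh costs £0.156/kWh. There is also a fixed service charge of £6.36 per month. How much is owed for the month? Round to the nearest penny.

Usage = 67 kWh/day × 28 days = 1876 kWh
First 1000 kWh × £0.069 = £69.00
Next 400 kWh × £0.123 = £49.20
Remaining 476 kWh × £0.156 = £74.26
Energy charge = £192.46; + service £6.36 = £198.82

£198.82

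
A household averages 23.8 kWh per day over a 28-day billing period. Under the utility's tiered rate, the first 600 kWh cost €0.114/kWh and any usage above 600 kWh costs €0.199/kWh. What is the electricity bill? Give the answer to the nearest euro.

Usage = 23.8 kWh/day × 28 days = 666.4 kWh
First 600 kWh × €0.114 = €68.40
Remaining 66.4 kWh × €0.199 = €13.21
Total = €81.61 ≈ €82

€82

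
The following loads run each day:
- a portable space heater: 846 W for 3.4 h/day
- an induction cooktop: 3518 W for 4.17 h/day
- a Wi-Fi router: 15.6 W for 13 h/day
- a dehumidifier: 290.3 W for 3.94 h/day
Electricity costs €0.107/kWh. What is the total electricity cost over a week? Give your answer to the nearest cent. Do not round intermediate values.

portable space heater: 846 W × 3.4 h × 7 d = 20,135 Wh = 20.13 kWh
induction cooktop: 3518 W × 4.17 h × 7 d = 102,690 Wh = 102.7 kWh
Wi-Fi router: 15.6 W × 13 h × 7 d = 1,420 Wh = 1.42 kWh
dehumidifier: 290.3 W × 3.94 h × 7 d = 8,006 Wh = 8.006 kWh
Total energy = 20.13 + 102.7 + 1.42 + 8.006 = 132.3 kWh
Cost = 132.3 kWh × €0.107 = €14.15

€14.15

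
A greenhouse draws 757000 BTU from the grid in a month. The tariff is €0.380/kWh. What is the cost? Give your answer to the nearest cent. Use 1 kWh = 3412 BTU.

757000 BTU × (0.00029308 kWh/BTU) = 221.9 kWh
Cost = 221.9 kWh × €0.380/kWh = €84.31

€84.31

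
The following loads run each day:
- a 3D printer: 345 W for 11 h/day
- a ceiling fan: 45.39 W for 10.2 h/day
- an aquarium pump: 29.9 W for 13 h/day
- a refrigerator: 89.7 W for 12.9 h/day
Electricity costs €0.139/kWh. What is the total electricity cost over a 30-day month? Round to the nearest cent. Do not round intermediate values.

3D printer: 345 W × 11 h × 30 d = 113,850 Wh = 113.8 kWh
ceiling fan: 45.39 W × 10.2 h × 30 d = 13,889 Wh = 13.89 kWh
aquarium pump: 29.9 W × 13 h × 30 d = 11,661 Wh = 11.66 kWh
refrigerator: 89.7 W × 12.9 h × 30 d = 34,714 Wh = 34.71 kWh
Total energy = 113.8 + 13.89 + 11.66 + 34.71 = 174.1 kWh
Cost = 174.1 kWh × €0.139 = €24.20

€24.20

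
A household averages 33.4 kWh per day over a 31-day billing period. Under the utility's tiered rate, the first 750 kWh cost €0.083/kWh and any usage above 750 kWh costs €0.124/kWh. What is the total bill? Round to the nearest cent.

€97.64

Usage = 33.4 kWh/day × 31 days = 1035.4 kWh
First 750 kWh × €0.083 = €62.25
Remaining 285.4 kWh × €0.124 = €35.39
Total = €97.64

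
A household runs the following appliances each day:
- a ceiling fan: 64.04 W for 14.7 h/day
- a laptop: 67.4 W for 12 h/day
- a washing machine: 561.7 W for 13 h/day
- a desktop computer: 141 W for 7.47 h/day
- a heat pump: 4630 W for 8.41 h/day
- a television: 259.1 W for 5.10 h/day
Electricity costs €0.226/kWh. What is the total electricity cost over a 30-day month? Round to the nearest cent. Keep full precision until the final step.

€341.48

ceiling fan: 64.04 W × 14.7 h × 30 d = 28,242 Wh = 28.24 kWh
laptop: 67.4 W × 12 h × 30 d = 24,264 Wh = 24.26 kWh
washing machine: 561.7 W × 13 h × 30 d = 219,063 Wh = 219.1 kWh
desktop computer: 141 W × 7.47 h × 30 d = 31,598 Wh = 31.6 kWh
heat pump: 4630 W × 8.41 h × 30 d = 1,168,149 Wh = 1,168 kWh
television: 259.1 W × 5.10 h × 30 d = 39,642 Wh = 39.64 kWh
Total energy = 28.24 + 24.26 + 219.1 + 31.6 + 1,168 + 39.64 = 1,511 kWh
Cost = 1,511 kWh × €0.226 = €341.48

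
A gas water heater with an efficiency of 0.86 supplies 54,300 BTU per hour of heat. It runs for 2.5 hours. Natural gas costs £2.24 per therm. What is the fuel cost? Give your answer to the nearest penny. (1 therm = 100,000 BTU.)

£3.54

Heat delivered = 54,300 BTU/h × 2.5 h = 135,750 BTU
Gas input = 135,750 / 0.86 = 157,849 BTU
= 157,849 / 100,000 = 1.578 therm
Cost = 1.578 × £2.24/therm = £3.54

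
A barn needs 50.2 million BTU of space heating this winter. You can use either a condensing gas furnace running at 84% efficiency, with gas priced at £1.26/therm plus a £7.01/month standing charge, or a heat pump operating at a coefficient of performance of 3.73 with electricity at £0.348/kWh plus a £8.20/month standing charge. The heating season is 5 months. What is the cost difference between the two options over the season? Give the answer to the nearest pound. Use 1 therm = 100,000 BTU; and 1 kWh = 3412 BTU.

Heat load = 50.2 × 10⁶ BTU = 50,200,000 BTU
Gas: input = 50,200,000 / 0.84 = 59,761,905 BTU = 597.6 therm → 597.6 × £1.26 = £753.00; + 5 × £7.01 standing = £788.05
Heat pump: 50,200,000 BTU / 3412 = 14,710 kWh heat; / 3.73 = 3,944 kWh in → × £0.348 = £1,372.67; + 5 × £8.20 standing = £1,413.67
Difference = |£788.05 − £1,413.67| = £625.62 ≈ £626

£626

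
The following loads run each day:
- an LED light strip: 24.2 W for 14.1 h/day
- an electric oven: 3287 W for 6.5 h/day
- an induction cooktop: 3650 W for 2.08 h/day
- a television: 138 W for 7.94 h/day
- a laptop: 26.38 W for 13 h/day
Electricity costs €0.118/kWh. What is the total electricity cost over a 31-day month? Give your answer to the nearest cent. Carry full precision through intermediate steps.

LED light strip: 24.2 W × 14.1 h × 31 d = 10,578 Wh = 10.58 kWh
electric oven: 3287 W × 6.5 h × 31 d = 662,330 Wh = 662.3 kWh
induction cooktop: 3650 W × 2.08 h × 31 d = 235,352 Wh = 235.4 kWh
television: 138 W × 7.94 h × 31 d = 33,967 Wh = 33.97 kWh
laptop: 26.38 W × 13 h × 31 d = 10,631 Wh = 10.63 kWh
Total energy = 10.58 + 662.3 + 235.4 + 33.97 + 10.63 = 952.9 kWh
Cost = 952.9 kWh × €0.118 = €112.44

€112.44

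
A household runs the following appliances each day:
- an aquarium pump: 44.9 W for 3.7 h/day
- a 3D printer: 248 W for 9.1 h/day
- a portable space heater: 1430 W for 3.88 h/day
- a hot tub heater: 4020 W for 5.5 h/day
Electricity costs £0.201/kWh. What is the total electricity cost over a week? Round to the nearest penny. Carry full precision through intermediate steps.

aquarium pump: 44.9 W × 3.7 h × 7 d = 1,163 Wh = 1.163 kWh
3D printer: 248 W × 9.1 h × 7 d = 15,798 Wh = 15.8 kWh
portable space heater: 1430 W × 3.88 h × 7 d = 38,839 Wh = 38.84 kWh
hot tub heater: 4020 W × 5.5 h × 7 d = 154,770 Wh = 154.8 kWh
Total energy = 1.163 + 15.8 + 38.84 + 154.8 = 210.6 kWh
Cost = 210.6 kWh × £0.201 = £42.32

£42.32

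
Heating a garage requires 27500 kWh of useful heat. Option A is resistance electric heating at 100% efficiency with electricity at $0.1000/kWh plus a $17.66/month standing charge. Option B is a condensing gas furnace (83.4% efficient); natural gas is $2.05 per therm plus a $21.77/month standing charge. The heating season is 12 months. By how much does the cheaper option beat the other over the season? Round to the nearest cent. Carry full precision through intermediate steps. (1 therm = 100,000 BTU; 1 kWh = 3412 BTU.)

Heat load = 27500 kWh × 3412 = 93,830,000 BTU
Gas: input = 93,830,000 / 0.834 = 112,505,995 BTU = 1,125 therm → 1,125 × $2.05 = $2,306.37; + 12 × $21.77 standing = $2,567.61
Electric: 93,830,000 BTU / 3412 = 27,500 kWh → × $0.1000 = $2,750.00; + 12 × $17.66 standing = $2,961.92
Difference = |$2,567.61 − $2,961.92| = $394.31

$394.31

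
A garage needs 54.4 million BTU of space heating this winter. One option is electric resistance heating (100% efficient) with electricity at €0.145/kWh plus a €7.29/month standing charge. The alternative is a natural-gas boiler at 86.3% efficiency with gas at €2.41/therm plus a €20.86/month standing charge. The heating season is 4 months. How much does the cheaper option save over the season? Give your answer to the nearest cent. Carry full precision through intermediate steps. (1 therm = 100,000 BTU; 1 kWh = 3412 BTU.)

Heat load = 54.4 × 10⁶ BTU = 54,400,000 BTU
Gas: input = 54,400,000 / 0.863 = 63,035,921 BTU = 630.4 therm → 630.4 × €2.41 = €1,519.17; + 4 × €20.86 standing = €1,602.61
Electric: 54,400,000 BTU / 3412 = 15,940 kWh → × €0.145 = €2,311.84; + 4 × €7.29 standing = €2,341.00
Difference = |€1,602.61 − €2,341.00| = €738.39

€738.39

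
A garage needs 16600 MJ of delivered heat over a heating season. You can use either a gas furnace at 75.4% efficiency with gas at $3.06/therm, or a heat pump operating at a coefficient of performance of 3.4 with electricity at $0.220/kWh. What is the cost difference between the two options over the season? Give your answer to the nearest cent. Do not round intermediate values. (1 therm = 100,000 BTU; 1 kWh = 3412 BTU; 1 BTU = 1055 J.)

Heat load = 16600 MJ = 16,600,000,000 J / 1055 = 15,734,597 BTU
Gas: input = 15,734,597 / 0.754 = 20,868,166 BTU = 208.7 therm → 208.7 × $3.06 = $638.57
Heat pump: 15,734,597 BTU / 3412 = 4,612 kWh heat; / 3.4 = 1,356 kWh in → × $0.220 = $298.39
Difference = |$638.57 − $298.39| = $340.17

$340.17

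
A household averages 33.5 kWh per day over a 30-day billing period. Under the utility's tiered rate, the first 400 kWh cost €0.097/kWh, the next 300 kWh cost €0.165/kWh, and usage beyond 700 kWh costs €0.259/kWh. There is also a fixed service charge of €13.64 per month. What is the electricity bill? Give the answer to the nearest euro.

€181

Usage = 33.5 kWh/day × 30 days = 1005 kWh
First 400 kWh × €0.097 = €38.80
Next 300 kWh × €0.165 = €49.50
Remaining 305 kWh × €0.259 = €79.00
Energy charge = €167.30; + service €13.64 = €180.94 ≈ €181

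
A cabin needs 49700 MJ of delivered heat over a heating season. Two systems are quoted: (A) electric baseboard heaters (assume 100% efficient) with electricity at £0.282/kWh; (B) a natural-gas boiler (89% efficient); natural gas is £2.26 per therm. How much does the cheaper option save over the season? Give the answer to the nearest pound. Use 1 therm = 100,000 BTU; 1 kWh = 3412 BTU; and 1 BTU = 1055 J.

£2697

Heat load = 49700 MJ = 49,700,000,000 J / 1055 = 47,109,005 BTU
Gas: input = 47,109,005 / 0.89 = 52,931,466 BTU = 529.3 therm → 529.3 × £2.26 = £1,196.25
Electric: 47,109,005 BTU / 3412 = 13,810 kWh → × £0.282 = £3,893.53
Difference = |£1,196.25 − £3,893.53| = £2,697.28 ≈ £2697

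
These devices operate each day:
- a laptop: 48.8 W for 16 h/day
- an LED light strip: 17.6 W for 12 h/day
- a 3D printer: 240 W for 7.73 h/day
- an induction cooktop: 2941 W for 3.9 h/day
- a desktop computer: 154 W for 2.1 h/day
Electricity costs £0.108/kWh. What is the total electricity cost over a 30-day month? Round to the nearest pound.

laptop: 48.8 W × 16 h × 30 d = 23,424 Wh = 23.42 kWh
LED light strip: 17.6 W × 12 h × 30 d = 6,336 Wh = 6.336 kWh
3D printer: 240 W × 7.73 h × 30 d = 55,656 Wh = 55.66 kWh
induction cooktop: 2941 W × 3.9 h × 30 d = 344,097 Wh = 344.1 kWh
desktop computer: 154 W × 2.1 h × 30 d = 9,702 Wh = 9.702 kWh
Total energy = 23.42 + 6.336 + 55.66 + 344.1 + 9.702 = 439.2 kWh
Cost = 439.2 kWh × £0.108 = £47.44 ≈ £47

£47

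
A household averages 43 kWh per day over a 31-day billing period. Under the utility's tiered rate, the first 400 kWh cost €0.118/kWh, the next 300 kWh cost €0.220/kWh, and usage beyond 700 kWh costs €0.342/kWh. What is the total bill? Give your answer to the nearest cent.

€329.69

Usage = 43 kWh/day × 31 days = 1333 kWh
First 400 kWh × €0.118 = €47.20
Next 300 kWh × €0.220 = €66.00
Remaining 633 kWh × €0.342 = €216.49
Total = €329.69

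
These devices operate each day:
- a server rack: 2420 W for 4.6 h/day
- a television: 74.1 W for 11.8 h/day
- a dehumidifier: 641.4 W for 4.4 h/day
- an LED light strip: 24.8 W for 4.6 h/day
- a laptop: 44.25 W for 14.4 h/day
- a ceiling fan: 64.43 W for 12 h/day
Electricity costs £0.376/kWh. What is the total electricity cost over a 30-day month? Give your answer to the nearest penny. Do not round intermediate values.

£184.46

server rack: 2420 W × 4.6 h × 30 d = 333,960 Wh = 334 kWh
television: 74.1 W × 11.8 h × 30 d = 26,231 Wh = 26.23 kWh
dehumidifier: 641.4 W × 4.4 h × 30 d = 84,665 Wh = 84.66 kWh
LED light strip: 24.8 W × 4.6 h × 30 d = 3,422 Wh = 3.422 kWh
laptop: 44.25 W × 14.4 h × 30 d = 19,116 Wh = 19.12 kWh
ceiling fan: 64.43 W × 12 h × 30 d = 23,195 Wh = 23.19 kWh
Total energy = 334 + 26.23 + 84.66 + 3.422 + 19.12 + 23.19 = 490.6 kWh
Cost = 490.6 kWh × £0.376 = £184.46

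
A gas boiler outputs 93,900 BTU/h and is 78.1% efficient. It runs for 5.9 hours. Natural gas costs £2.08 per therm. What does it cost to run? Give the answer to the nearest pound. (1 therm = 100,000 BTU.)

£15

Heat delivered = 93,900 BTU/h × 5.9 h = 554,010 BTU
Gas input = 554,010 / 0.781 = 709,360 BTU
= 709,360 / 100,000 = 7.094 therm
Cost = 7.094 × £2.08/therm = £14.75 ≈ £15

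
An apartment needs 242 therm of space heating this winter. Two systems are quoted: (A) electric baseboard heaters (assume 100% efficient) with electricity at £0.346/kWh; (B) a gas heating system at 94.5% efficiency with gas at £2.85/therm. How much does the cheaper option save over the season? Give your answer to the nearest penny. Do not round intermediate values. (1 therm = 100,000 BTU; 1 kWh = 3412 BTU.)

£1724.20

Heat load = 242 therm × 100,000 = 24,200,000 BTU
Gas: input = 24,200,000 / 0.945 = 25,608,466 BTU = 256.1 therm → 256.1 × £2.85 = £729.84
Electric: 24,200,000 BTU / 3412 = 7,093 kWh → × £0.346 = £2,454.04
Difference = |£729.84 − £2,454.04| = £1,724.20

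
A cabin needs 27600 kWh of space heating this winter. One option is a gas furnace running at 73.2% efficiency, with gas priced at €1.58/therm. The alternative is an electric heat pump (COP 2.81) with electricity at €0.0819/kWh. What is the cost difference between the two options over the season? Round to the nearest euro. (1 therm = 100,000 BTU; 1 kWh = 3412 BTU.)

Heat load = 27600 kWh × 3412 = 94,171,200 BTU
Gas: input = 94,171,200 / 0.732 = 128,649,180 BTU = 1,286 therm → 1,286 × €1.58 = €2,032.66
Heat pump: 94,171,200 BTU / 3412 = 27,600 kWh heat; / 2.81 = 9,822 kWh in → × €0.0819 = €804.43
Difference = |€2,032.66 − €804.43| = €1,228.23 ≈ €1228

€1228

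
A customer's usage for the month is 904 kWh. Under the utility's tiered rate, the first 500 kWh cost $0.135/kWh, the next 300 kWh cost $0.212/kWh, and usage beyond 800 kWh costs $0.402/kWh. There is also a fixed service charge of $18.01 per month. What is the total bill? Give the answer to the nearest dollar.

First 500 kWh × $0.135 = $67.50
Next 300 kWh × $0.212 = $63.60
Remaining 104 kWh × $0.402 = $41.81
Energy charge = $172.91; + service $18.01 = $190.92 ≈ $191

$191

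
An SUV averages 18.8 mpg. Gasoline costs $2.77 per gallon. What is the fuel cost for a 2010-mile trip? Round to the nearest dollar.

Fuel = 2010 mi / 18.8 mpg = 106.9 gal
Cost = 106.9 gal × $2.77/gal = $296.15 ≈ $296

$296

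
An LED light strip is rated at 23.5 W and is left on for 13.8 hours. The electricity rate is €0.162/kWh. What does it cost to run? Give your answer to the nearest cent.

Energy = 23.5 W × 13.8 h = 324 Wh = 0.3243 kWh
Cost = 0.3243 kWh × €0.162/kWh = €0.05

€0.05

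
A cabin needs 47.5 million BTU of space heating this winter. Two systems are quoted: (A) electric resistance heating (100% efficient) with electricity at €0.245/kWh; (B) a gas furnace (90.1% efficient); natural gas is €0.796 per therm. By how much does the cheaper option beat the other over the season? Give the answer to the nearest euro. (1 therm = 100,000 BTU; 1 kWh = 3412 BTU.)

Heat load = 47.5 × 10⁶ BTU = 47,500,000 BTU
Gas: input = 47,500,000 / 0.901 = 52,719,201 BTU = 527.2 therm → 527.2 × €0.796 = €419.64
Electric: 47,500,000 BTU / 3412 = 13,920 kWh → × €0.245 = €3,410.76
Difference = |€419.64 − €3,410.76| = €2,991.11 ≈ €2991

€2991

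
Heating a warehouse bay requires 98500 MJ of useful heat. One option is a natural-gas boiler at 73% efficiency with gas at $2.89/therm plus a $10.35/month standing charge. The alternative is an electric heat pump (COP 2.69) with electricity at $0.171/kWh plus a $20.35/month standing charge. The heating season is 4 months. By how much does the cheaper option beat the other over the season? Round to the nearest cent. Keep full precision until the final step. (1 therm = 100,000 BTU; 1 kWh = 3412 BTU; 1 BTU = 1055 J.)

Heat load = 98500 MJ = 98,500,000,000 J / 1055 = 93,364,929 BTU
Gas: input = 93,364,929 / 0.730 = 127,897,163 BTU = 1,279 therm → 1,279 × $2.89 = $3,696.23; + 4 × $10.35 standing = $3,737.63
Heat pump: 93,364,929 BTU / 3412 = 27,360 kWh heat; / 2.69 = 10,170 kWh in → × $0.171 = $1,739.48; + 4 × $20.35 standing = $1,820.88
Difference = |$3,737.63 − $1,820.88| = $1,916.75

$1916.75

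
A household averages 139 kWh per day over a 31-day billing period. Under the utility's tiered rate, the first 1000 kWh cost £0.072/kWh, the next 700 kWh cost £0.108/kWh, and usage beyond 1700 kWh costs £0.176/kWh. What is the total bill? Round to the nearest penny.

Usage = 139 kWh/day × 31 days = 4309 kWh
First 1000 kWh × £0.072 = £72.00
Next 700 kWh × £0.108 = £75.60
Remaining 2609 kWh × £0.176 = £459.18
Total = £606.78

£606.78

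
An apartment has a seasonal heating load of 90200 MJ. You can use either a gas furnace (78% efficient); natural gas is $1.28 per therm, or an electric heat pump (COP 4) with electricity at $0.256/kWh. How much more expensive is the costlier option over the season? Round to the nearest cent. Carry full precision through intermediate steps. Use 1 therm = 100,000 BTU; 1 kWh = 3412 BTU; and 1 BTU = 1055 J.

$200.67

Heat load = 90200 MJ = 90,200,000,000 J / 1055 = 85,497,630 BTU
Gas: input = 85,497,630 / 0.78 = 109,612,347 BTU = 1,096 therm → 1,096 × $1.28 = $1,403.04
Heat pump: 85,497,630 BTU / 3412 = 25,060 kWh heat; / 4 = 6,264 kWh in → × $0.256 = $1,603.71
Difference = |$1,403.04 − $1,603.71| = $200.67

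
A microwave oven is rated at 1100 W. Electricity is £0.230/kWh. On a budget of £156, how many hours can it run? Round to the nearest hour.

617 h

Energy budget = £156 / £0.230 per kWh = 678.3 kWh = 678,261 Wh
Runtime = 678,261 Wh / 1100 W = 616.6 h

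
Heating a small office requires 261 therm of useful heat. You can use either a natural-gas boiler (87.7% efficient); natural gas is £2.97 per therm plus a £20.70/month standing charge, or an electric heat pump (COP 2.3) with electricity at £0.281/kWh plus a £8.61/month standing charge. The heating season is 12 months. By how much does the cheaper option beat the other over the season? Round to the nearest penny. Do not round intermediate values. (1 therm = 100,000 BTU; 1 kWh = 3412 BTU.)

Heat load = 261 therm × 100,000 = 26,100,000 BTU
Gas: input = 26,100,000 / 0.877 = 29,760,547 BTU = 297.6 therm → 297.6 × £2.97 = £883.89; + 12 × £20.70 standing = £1,132.29
Heat pump: 26,100,000 BTU / 3412 = 7,649 kWh heat; / 2.3 = 3,326 kWh in → × £0.281 = £934.57; + 12 × £8.61 standing = £1,037.89
Difference = |£1,132.29 − £1,037.89| = £94.40

£94.40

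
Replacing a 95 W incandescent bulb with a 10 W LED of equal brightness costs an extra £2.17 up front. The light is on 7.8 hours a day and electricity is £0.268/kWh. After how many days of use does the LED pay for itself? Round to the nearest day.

12 days

Power saved = 95 − 10 = 85 W
Daily energy saved = 85 W × 7.8 h = 663 Wh = 0.663 kWh
Daily savings = 0.663 × £0.268 = £0.1777
Payback = £2.17 / £0.1777 per day = 12.21 days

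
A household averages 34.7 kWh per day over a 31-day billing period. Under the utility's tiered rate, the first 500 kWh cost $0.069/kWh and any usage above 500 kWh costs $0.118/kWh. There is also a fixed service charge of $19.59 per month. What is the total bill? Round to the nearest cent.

Usage = 34.7 kWh/day × 31 days = 1075.7 kWh
First 500 kWh × $0.069 = $34.50
Remaining 575.7 kWh × $0.118 = $67.93
Energy charge = $102.43; + service $19.59 = $122.02

$122.02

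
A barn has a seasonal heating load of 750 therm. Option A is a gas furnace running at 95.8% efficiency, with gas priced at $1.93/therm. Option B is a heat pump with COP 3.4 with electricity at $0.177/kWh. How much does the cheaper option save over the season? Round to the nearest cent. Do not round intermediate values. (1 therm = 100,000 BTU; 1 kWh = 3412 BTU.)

Heat load = 750 therm × 100,000 = 75,000,000 BTU
Gas: input = 75,000,000 / 0.958 = 78,288,100 BTU = 782.9 therm → 782.9 × $1.93 = $1,510.96
Heat pump: 75,000,000 BTU / 3412 = 21,980 kWh heat; / 3.4 = 6,465 kWh in → × $0.177 = $1,144.32
Difference = |$1,510.96 − $1,144.32| = $366.64

$366.64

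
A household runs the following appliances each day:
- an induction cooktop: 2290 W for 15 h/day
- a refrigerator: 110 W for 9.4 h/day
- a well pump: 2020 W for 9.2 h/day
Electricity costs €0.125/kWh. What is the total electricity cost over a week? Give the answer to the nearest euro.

induction cooktop: 2290 W × 15 h × 7 d = 240,450 Wh = 240.4 kWh
refrigerator: 110 W × 9.4 h × 7 d = 7,238 Wh = 7.238 kWh
well pump: 2020 W × 9.2 h × 7 d = 130,088 Wh = 130.1 kWh
Total energy = 240.4 + 7.238 + 130.1 = 377.8 kWh
Cost = 377.8 kWh × €0.125 = €47.22 ≈ €47

€47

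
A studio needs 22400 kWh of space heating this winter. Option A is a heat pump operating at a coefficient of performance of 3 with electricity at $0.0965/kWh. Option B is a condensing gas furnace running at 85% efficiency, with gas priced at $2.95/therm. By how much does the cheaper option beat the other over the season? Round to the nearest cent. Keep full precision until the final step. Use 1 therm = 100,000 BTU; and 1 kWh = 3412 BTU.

Heat load = 22400 kWh × 3412 = 76,428,800 BTU
Gas: input = 76,428,800 / 0.85 = 89,916,235 BTU = 899.2 therm → 899.2 × $2.95 = $2,652.53
Heat pump: 76,428,800 BTU / 3412 = 22,400 kWh heat; / 3 = 7,467 kWh in → × $0.0965 = $720.53
Difference = |$2,652.53 − $720.53| = $1,932.00

$1932.00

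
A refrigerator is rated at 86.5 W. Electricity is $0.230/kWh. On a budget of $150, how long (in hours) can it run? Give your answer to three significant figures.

Energy budget = $150 / $0.230 per kWh = 652.2 kWh = 652,174 Wh
Runtime = 652,174 Wh / 86.5 W = 7,540 h

7540 h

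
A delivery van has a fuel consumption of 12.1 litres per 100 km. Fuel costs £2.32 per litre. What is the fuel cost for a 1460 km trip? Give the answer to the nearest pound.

Fuel = 12.1 L/100 km × 1460 km / 100 = 176.7 L
Cost = 176.7 L × £2.32/L = £409.85 ≈ £410

£410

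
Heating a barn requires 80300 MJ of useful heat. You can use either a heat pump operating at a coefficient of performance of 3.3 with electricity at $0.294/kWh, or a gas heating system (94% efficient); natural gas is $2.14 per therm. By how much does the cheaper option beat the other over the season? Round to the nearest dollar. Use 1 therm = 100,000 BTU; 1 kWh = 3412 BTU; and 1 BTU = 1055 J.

Heat load = 80300 MJ = 80,300,000,000 J / 1055 = 76,113,744 BTU
Gas: input = 76,113,744 / 0.940 = 80,972,068 BTU = 809.7 therm → 809.7 × $2.14 = $1,732.80
Heat pump: 76,113,744 BTU / 3412 = 22,310 kWh heat; / 3.3 = 6,760 kWh in → × $0.294 = $1,987.41
Difference = |$1,732.80 − $1,987.41| = $254.61 ≈ $255

$255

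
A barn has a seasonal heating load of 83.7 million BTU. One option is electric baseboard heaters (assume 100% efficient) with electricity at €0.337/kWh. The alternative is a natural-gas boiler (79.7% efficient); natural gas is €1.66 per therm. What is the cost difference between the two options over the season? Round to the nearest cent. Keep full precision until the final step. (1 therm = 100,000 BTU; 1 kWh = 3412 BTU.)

Heat load = 83.7 × 10⁶ BTU = 83,700,000 BTU
Gas: input = 83,700,000 / 0.797 = 105,018,821 BTU = 1,050 therm → 1,050 × €1.66 = €1,743.31
Electric: 83,700,000 BTU / 3412 = 24,530 kWh → × €0.337 = €8,266.97
Difference = |€1,743.31 − €8,266.97| = €6,523.66

€6523.66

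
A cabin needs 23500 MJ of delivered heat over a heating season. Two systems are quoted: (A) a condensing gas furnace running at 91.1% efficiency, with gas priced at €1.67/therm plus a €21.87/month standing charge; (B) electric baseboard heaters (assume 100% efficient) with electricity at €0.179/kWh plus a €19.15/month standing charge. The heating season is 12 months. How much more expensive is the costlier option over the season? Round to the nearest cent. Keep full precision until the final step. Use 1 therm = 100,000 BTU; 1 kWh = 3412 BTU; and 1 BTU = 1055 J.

Heat load = 23500 MJ = 23,500,000,000 J / 1055 = 22,274,882 BTU
Gas: input = 22,274,882 / 0.911 = 24,451,023 BTU = 244.5 therm → 244.5 × €1.67 = €408.33; + 12 × €21.87 standing = €670.77
Electric: 22,274,882 BTU / 3412 = 6,528 kWh → × €0.179 = €1,168.58; + 12 × €19.15 standing = €1,398.38
Difference = |€670.77 − €1,398.38| = €727.61

€727.61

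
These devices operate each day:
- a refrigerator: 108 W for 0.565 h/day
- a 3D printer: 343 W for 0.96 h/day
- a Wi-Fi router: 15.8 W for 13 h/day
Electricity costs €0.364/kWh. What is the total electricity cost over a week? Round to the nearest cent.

refrigerator: 108 W × 0.565 h × 7 d = 427 Wh = 0.4271 kWh
3D printer: 343 W × 0.96 h × 7 d = 2,305 Wh = 2.305 kWh
Wi-Fi router: 15.8 W × 13 h × 7 d = 1,438 Wh = 1.438 kWh
Total energy = 0.4271 + 2.305 + 1.438 = 4.17 kWh
Cost = 4.17 kWh × €0.364 = €1.52

€1.52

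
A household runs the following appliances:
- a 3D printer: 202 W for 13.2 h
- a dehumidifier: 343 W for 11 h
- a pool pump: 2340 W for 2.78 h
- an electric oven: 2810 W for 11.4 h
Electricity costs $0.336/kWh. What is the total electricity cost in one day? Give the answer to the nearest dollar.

3D printer: 202 W × 13.2 h = 2,666 Wh = 2.666 kWh
dehumidifier: 343 W × 11 h = 3,773 Wh = 3.773 kWh
pool pump: 2340 W × 2.78 h = 6,505 Wh = 6.505 kWh
electric oven: 2810 W × 11.4 h = 32,034 Wh = 32.03 kWh
Total energy = 2.666 + 3.773 + 6.505 + 32.03 = 44.98 kWh
Cost = 44.98 kWh × $0.336 = $15.11 ≈ $15

$15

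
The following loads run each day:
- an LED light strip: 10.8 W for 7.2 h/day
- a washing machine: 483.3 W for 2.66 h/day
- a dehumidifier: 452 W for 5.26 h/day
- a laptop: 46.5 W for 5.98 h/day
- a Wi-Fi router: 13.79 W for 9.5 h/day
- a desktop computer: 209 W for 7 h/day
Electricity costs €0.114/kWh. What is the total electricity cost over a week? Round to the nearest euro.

€4

LED light strip: 10.8 W × 7.2 h × 7 d = 544 Wh = 0.5443 kWh
washing machine: 483.3 W × 2.66 h × 7 d = 8,999 Wh = 8.999 kWh
dehumidifier: 452 W × 5.26 h × 7 d = 16,643 Wh = 16.64 kWh
laptop: 46.5 W × 5.98 h × 7 d = 1,946 Wh = 1.946 kWh
Wi-Fi router: 13.79 W × 9.5 h × 7 d = 917 Wh = 0.917 kWh
desktop computer: 209 W × 7 h × 7 d = 10,241 Wh = 10.24 kWh
Total energy = 0.5443 + 8.999 + 16.64 + 1.946 + 0.917 + 10.24 = 39.29 kWh
Cost = 39.29 kWh × €0.114 = €4.48 ≈ €4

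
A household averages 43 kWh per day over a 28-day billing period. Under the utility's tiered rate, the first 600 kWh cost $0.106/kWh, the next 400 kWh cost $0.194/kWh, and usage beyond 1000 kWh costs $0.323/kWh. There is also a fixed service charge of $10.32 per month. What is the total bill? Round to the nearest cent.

Usage = 43 kWh/day × 28 days = 1204 kWh
First 600 kWh × $0.106 = $63.60
Next 400 kWh × $0.194 = $77.60
Remaining 204 kWh × $0.323 = $65.89
Energy charge = $207.09; + service $10.32 = $217.41

$217.41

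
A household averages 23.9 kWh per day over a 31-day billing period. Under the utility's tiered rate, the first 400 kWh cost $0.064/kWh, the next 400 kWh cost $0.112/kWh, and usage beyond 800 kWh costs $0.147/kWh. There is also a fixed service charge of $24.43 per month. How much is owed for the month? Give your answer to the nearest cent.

$88.21

Usage = 23.9 kWh/day × 31 days = 740.9 kWh
First 400 kWh × $0.064 = $25.60
Next 340.9 kWh × $0.112 = $38.18
Remaining tier: 0 kWh (not reached)
Energy charge = $63.78; + service $24.43 = $88.21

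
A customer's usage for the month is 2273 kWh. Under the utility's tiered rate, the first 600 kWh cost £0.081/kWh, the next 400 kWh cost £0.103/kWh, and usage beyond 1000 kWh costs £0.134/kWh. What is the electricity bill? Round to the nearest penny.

£260.38

First 600 kWh × £0.081 = £48.60
Next 400 kWh × £0.103 = £41.20
Remaining 1273 kWh × £0.134 = £170.58
Total = £260.38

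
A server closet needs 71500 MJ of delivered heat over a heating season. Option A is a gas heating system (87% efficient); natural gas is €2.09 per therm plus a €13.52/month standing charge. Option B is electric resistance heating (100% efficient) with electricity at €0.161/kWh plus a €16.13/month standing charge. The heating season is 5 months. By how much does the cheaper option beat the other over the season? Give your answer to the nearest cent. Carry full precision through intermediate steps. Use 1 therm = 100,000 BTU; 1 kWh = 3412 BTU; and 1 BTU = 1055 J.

Heat load = 71500 MJ = 71,500,000,000 J / 1055 = 67,772,512 BTU
Gas: input = 67,772,512 / 0.87 = 77,899,439 BTU = 779 therm → 779 × €2.09 = €1,628.10; + 5 × €13.52 standing = €1,695.70
Electric: 67,772,512 BTU / 3412 = 19,860 kWh → × €0.161 = €3,197.94; + 5 × €16.13 standing = €3,278.59
Difference = |€1,695.70 − €3,278.59| = €1,582.89

€1582.89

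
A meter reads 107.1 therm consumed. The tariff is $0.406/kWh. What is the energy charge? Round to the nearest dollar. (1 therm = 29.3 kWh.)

$1274

107.1 therm × (29.3 kWh/therm) = 3,138 kWh
Cost = 3,138 kWh × $0.406/kWh = $1,274.04 ≈ $1274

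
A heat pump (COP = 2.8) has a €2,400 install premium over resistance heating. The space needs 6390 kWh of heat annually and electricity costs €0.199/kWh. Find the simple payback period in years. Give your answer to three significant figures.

2.94 years

Resistance: 6390 kWh × €0.199 = €1,271.61/yr
Heat pump: 6390 / 2.8 = 2282 kWh in → × €0.199 = €454.15/yr
Annual savings = €817.46
Payback = €2,400 / €817.46 = 2.94 years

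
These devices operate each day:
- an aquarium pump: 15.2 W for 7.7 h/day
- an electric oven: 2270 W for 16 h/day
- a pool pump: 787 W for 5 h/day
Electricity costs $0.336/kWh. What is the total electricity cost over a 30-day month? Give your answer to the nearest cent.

$406.95

aquarium pump: 15.2 W × 7.7 h × 30 d = 3,511 Wh = 3.511 kWh
electric oven: 2270 W × 16 h × 30 d = 1,089,600 Wh = 1,090 kWh
pool pump: 787 W × 5 h × 30 d = 118,050 Wh = 118 kWh
Total energy = 3.511 + 1,090 + 118 = 1,211 kWh
Cost = 1,211 kWh × $0.336 = $406.95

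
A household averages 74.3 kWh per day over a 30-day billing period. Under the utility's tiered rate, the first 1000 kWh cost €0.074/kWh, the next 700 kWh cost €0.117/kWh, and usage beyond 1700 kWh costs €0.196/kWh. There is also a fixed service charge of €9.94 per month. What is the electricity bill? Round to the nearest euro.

Usage = 74.3 kWh/day × 30 days = 2229 kWh
First 1000 kWh × €0.074 = €74.00
Next 700 kWh × €0.117 = €81.90
Remaining 529 kWh × €0.196 = €103.68
Energy charge = €259.58; + service €9.94 = €269.52 ≈ €270

€270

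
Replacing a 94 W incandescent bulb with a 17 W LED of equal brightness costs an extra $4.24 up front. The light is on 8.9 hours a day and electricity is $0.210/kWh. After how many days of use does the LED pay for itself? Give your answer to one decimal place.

29.5 days

Power saved = 94 − 17 = 77 W
Daily energy saved = 77 W × 8.9 h = 685.3 Wh = 0.6853 kWh
Daily savings = 0.6853 × $0.210 = $0.1439
Payback = $4.24 / $0.1439 per day = 29.46 days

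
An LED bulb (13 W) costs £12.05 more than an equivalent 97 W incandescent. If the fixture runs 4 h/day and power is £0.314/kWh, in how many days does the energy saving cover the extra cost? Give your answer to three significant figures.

114 days

Power saved = 97 − 13 = 84 W
Daily energy saved = 84 W × 4 h = 336 Wh = 0.336 kWh
Daily savings = 0.336 × £0.314 = £0.1055
Payback = £12.05 / £0.1055 per day = 114.2 days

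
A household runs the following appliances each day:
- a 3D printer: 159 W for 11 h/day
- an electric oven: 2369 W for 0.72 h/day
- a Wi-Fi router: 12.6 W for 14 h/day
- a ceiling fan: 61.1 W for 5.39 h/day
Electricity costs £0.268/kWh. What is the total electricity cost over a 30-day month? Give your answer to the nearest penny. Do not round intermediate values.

£31.84

3D printer: 159 W × 11 h × 30 d = 52,470 Wh = 52.47 kWh
electric oven: 2369 W × 0.72 h × 30 d = 51,170 Wh = 51.17 kWh
Wi-Fi router: 12.6 W × 14 h × 30 d = 5,292 Wh = 5.292 kWh
ceiling fan: 61.1 W × 5.39 h × 30 d = 9,880 Wh = 9.88 kWh
Total energy = 52.47 + 51.17 + 5.292 + 9.88 = 118.8 kWh
Cost = 118.8 kWh × £0.268 = £31.84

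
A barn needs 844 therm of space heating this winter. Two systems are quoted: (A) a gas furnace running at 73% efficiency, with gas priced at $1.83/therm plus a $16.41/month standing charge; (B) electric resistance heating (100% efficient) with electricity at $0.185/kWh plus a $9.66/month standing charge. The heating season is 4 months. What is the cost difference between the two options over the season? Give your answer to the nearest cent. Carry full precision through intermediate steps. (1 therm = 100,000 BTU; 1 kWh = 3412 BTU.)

$2433.42

Heat load = 844 therm × 100,000 = 84,400,000 BTU
Gas: input = 84,400,000 / 0.73 = 115,616,438 BTU = 1,156 therm → 1,156 × $1.83 = $2,115.78; + 4 × $16.41 standing = $2,181.42
Electric: 84,400,000 BTU / 3412 = 24,740 kWh → × $0.185 = $4,576.20; + 4 × $9.66 standing = $4,614.84
Difference = |$2,181.42 − $4,614.84| = $2,433.42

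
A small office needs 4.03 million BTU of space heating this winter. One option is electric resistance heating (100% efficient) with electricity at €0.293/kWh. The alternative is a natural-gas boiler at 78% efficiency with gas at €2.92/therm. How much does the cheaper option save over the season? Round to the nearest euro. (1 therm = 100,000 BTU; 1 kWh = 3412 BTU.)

€195

Heat load = 4.03 × 10⁶ BTU = 4,030,000 BTU
Gas: input = 4,030,000 / 0.78 = 5,166,667 BTU = 51.67 therm → 51.67 × €2.92 = €150.87
Electric: 4,030,000 BTU / 3412 = 1,181 kWh → × €0.293 = €346.07
Difference = |€150.87 − €346.07| = €195.20 ≈ €195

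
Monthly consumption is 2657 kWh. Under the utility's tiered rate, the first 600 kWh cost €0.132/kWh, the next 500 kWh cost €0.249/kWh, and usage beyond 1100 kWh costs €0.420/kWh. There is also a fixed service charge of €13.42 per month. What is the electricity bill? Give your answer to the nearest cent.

First 600 kWh × €0.132 = €79.20
Next 500 kWh × €0.249 = €124.50
Remaining 1557 kWh × €0.420 = €653.94
Energy charge = €857.64; + service €13.42 = €871.06

€871.06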